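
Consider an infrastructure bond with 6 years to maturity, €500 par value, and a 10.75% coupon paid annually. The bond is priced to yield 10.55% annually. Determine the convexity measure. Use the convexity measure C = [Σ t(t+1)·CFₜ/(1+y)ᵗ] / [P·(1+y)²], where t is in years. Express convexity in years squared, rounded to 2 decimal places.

With y = 0.1055:
  t   CF        PV=CF/(1+0.1055)^t    t·PV        t(t+1)·PV
  1        53.75        48.6205        48.6205          97.2411
  2        53.75        43.9806        87.9612         263.8835
  3        53.75        39.7834       119.3503         477.4012
  4        53.75        35.9868       143.9473         719.7364
  5        53.75        32.5525       162.7626         976.5759
  6       553.75       303.3621     1,820.1723      12,741.2063
  Σ                    504.2860     2,382.8142      15,276.0443
P = 504.2860.
Convexity = Σ t(t+1)·PV / [P·(1+y)²] = 15,276.0443 / (504.2860 × 1.222130) = 24.78658.

24.79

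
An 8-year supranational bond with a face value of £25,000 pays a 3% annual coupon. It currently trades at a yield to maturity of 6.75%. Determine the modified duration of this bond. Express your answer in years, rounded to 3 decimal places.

Periodic yield y = 0.0675. First find Macaulay duration:
  t   CF        PV=CF/(1+0.0675)^t    t·PV
  1       750.00       702.5761       702.5761
  2       750.00       658.1509     1,316.3018
  3       750.00       616.5348     1,849.6045
  4       750.00       577.5502     2,310.2007
  5       750.00       541.0306     2,705.1531
  6       750.00       506.8203     3,040.9215
  7       750.00       474.7731     3,323.4115
  8    25,750.00    15,269.8287   122,158.6292
  Σ                 19,347.2646   137,406.7985
P = 19,347.2646; Macaulay duration = 137,406.7985 / 19,347.2646 = 7.10213 years.
Modified duration = D_Mac / (1 + y) = 7.10213 / 1.0675 = 6.65305 years.

6.653 years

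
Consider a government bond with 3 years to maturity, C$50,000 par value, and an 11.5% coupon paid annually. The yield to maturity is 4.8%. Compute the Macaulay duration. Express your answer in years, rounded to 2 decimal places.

2.73 years

Periodic yield y = 0.048. Discount each cash flow and weight by its year:
  t   CF        PV=CF/(1+0.048)^t    t·PV
  1     5,750.00     5,486.6412     5,486.6412
  2     5,750.00     5,235.3447    10,470.6894
  3    55,750.00    48,435.1918   145,305.5754
  Σ                 59,157.1777   161,262.9059
Price P = Σ PV = 59,157.1777.
Macaulay duration = Σ(t·PV) / P = 161,262.9059 / 59,157.1777 = 2.72601 years.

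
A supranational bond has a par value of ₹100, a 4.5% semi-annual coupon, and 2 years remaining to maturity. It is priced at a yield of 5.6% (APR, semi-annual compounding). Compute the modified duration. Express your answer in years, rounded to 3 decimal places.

1.881 years

Periodic yield y = 0.028. First find Macaulay duration:
  t   CF        PV=CF/(1+0.028)^t    t·PV
  1         2.25         2.1887         2.1887
  2         2.25         2.1291         4.2582
  3         2.25         2.0711         6.2133
  4       102.25        91.5569       366.2274
  Σ                     97.9458       378.8877
P = 97.9458; Macaulay duration = 378.8877 / 97.9458 = 3.86834 half-year periods = 1.93417 years.
Modified duration = D_Mac / (1 + y) = 1.93417 / 1.028 = 1.88149 years.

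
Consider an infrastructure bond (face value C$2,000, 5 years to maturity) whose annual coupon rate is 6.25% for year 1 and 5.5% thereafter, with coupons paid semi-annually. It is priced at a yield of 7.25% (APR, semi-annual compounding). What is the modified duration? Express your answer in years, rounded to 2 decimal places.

Periodic yield y = 0.03625. First find Macaulay duration:
  t   CF        PV=CF/(1+0.03625)^t    t·PV
  1        62.50        60.3136        60.3136
  2        62.50        58.2037       116.4075
  3        55.00        49.4275       148.2826
  4        55.00        47.6985       190.7939
  5        55.00        46.0299       230.1495
  6        55.00        44.4197       266.5181
  7        55.00        42.8658       300.0606
  8        55.00        41.3663       330.9301
  9        55.00        39.9192       359.2728
  10    2,055.00     1,439.3499    14,393.4993
  Σ                  1,869.5942    16,396.2280
P = 1,869.5942; Macaulay duration = 16,396.2280 / 1,869.5942 = 8.76994 half-year periods = 4.38497 years.
Modified duration = D_Mac / (1 + y) = 4.38497 / 1.03625 = 4.23158 years.

4.23 years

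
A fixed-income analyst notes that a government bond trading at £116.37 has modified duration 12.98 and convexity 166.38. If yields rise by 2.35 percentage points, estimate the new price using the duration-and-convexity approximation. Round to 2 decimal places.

£86.22

Duration effect: -D_mod·Δy = -12.98 × (+0.0235) = -0.305030
Convexity effect: ½·C·(Δy)² = 0.5 × 166.38 × (0.0235)² = +0.0459416775
ΔP/P ≈ -0.305030 + 0.0459416775 = -0.2590883225
New price ≈ 116.37 × (1 - 0.2590883225) = 86.219891910675.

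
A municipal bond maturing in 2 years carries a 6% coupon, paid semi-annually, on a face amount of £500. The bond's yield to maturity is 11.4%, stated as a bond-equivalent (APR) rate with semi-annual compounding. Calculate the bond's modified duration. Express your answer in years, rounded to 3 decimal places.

1.806 years

Periodic yield y = 0.057. First find Macaulay duration:
  t   CF        PV=CF/(1+0.057)^t    t·PV
  1        15.00        14.1911        14.1911
  2        15.00        13.4258        26.8517
  3        15.00        12.7018        38.1055
  4       515.00       412.5792     1,650.3166
  Σ                    452.8979     1,729.4649
P = 452.8979; Macaulay duration = 1,729.4649 / 452.8979 = 3.81866 half-year periods = 1.90933 years.
Modified duration = D_Mac / (1 + y) = 1.90933 / 1.057 = 1.80637 years.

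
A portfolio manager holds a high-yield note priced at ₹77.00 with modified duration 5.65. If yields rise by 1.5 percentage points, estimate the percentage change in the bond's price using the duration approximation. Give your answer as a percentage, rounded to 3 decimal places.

Duration approximation: ΔP/P ≈ -D_mod · Δy = -5.65 × (+0.015) = -0.084750.
As a percentage: -8.4750%.

-8.475%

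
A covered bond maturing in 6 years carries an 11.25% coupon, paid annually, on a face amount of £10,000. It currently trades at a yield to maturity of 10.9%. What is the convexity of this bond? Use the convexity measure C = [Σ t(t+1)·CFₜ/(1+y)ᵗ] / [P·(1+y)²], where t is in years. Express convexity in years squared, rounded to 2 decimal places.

With y = 0.109:
  t   CF        PV=CF/(1+0.109)^t    t·PV        t(t+1)·PV
  1     1,125.00     1,014.4274     1,014.4274       2,028.8548
  2     1,125.00       914.7226     1,829.4453       5,488.3359
  3     1,125.00       824.8175     2,474.4526       9,897.8104
  4     1,125.00       743.7489     2,974.9956      14,874.9780
  5     1,125.00       670.6482     3,353.2412      20,119.4473
  6    11,125.00     5,980.1316    35,880.7897     251,165.5281
  Σ                 10,148.4964    47,527.3519     303,574.9545
P = 10,148.4964.
Convexity = Σ t(t+1)·PV / [P·(1+y)²] = 303,574.9545 / (10,148.4964 × 1.229881) = 24.32210.

24.32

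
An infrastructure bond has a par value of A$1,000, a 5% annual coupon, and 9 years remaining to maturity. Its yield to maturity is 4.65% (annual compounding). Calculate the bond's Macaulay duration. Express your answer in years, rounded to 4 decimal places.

7.4852 years

Periodic yield y = 0.0465. Discount each cash flow and weight by its year:
  t   CF        PV=CF/(1+0.0465)^t    t·PV
  1        50.00        47.7783        47.7783
  2        50.00        45.6553        91.3107
  3        50.00        43.6267       130.8801
  4        50.00        41.6882       166.7528
  5        50.00        39.8358       199.1791
  6        50.00        38.0658       228.3946
  7        50.00        36.3744       254.6205
  8        50.00        34.7581       278.0649
  9     1,050.00       697.4871     6,277.3843
  Σ                  1,025.2697     7,674.3653
Price P = Σ PV = 1,025.2697.
Macaulay duration = Σ(t·PV) / P = 7,674.3653 / 1,025.2697 = 7.48522 years.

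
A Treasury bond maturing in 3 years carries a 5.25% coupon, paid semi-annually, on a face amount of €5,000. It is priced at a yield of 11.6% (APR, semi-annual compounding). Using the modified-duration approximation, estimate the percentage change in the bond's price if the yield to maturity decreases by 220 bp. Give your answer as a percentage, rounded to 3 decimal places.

+5.811%

Periodic yield y = 0.058. Modified duration first:
  t   CF        PV=CF/(1+0.058)^t    t·PV
  1       131.25       124.0548       124.0548
  2       131.25       117.2541       234.5082
  3       131.25       110.8262       332.4785
  4       131.25       104.7506       419.0025
  5       131.25        99.0082       495.0408
  6     5,131.25     3,658.5515    21,951.3088
  Σ                  4,214.4453    23,556.3936
P = 4,214.4453; D_Mac = 5.58944 half-year periods = 2.79472 yrs; D_mod = 2.79472/(1+0.058) = 2.64151 yrs.
ΔP/P ≈ -D_mod · Δy = -2.64151 × (-0.022) = +0.058113 = +5.8113%.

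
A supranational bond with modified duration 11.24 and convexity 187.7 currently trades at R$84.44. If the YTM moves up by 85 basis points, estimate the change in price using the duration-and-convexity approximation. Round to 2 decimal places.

Duration effect: -D_mod·Δy = -11.24 × (+0.0085) = -0.095540
Convexity effect: ½·C·(Δy)² = 0.5 × 187.7 × (0.0085)² = +0.0067806625
ΔP/P ≈ -0.095540 + 0.0067806625 = -0.0887593375
ΔP ≈ 84.44 × (-0.0887593375) = -7.4948384585.

-R$7.49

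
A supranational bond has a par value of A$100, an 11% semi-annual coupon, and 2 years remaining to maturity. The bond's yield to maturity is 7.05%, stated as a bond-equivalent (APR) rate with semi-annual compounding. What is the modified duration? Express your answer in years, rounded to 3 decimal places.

Periodic yield y = 0.03525. First find Macaulay duration:
  t   CF        PV=CF/(1+0.03525)^t    t·PV
  1         5.50         5.3127         5.3127
  2         5.50         5.1318        10.2637
  3         5.50         4.9571        14.8713
  4       105.50        91.8484       367.3935
  Σ                    107.2500       397.8412
P = 107.2500; Macaulay duration = 397.8412 / 107.2500 = 3.70947 half-year periods = 1.85474 years.
Modified duration = D_Mac / (1 + y) = 1.85474 / 1.03525 = 1.79158 years.

1.792 years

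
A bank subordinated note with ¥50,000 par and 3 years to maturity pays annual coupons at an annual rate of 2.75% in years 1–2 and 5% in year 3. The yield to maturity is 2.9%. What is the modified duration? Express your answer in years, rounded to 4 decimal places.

2.8395 years

Periodic yield y = 0.029. First find Macaulay duration:
  t   CF        PV=CF/(1+0.029)^t    t·PV
  1     1,375.00     1,336.2488     1,336.2488
  2     1,375.00     1,298.5897     2,597.1794
  3    52,500.00    48,185.1460   144,555.4380
  Σ                 50,819.9845   148,488.8661
P = 50,819.9845; Macaulay duration = 148,488.8661 / 50,819.9845 = 2.92186 years.
Modified duration = D_Mac / (1 + y) = 2.92186 / 1.029 = 2.83951 years.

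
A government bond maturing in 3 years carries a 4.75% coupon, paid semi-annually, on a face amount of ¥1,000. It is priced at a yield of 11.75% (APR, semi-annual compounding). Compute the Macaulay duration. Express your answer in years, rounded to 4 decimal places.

Periodic yield y = 0.05875. Discount each cash flow and weight by its period:
  t   CF        PV=CF/(1+0.05875)^t    t·PV
  1        23.75        22.4321        22.4321
  2        23.75        21.1874        42.3747
  3        23.75        20.0117        60.0350
  4        23.75        18.9012        75.6049
  5        23.75        17.8524        89.2620
  6     1,023.75       726.8309     4,360.9853
  Σ                    827.2156     4,650.6940
Price P = Σ PV = 827.2156.
Macaulay duration = Σ(t·PV) / P = 4,650.6940 / 827.2156 = 5.62211 half-year periods.
In years: 5.62211 / 2 = 2.81105 years.

2.8111 years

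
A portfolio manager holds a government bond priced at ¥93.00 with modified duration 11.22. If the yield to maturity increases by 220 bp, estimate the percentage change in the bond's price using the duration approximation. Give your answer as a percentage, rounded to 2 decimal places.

Duration approximation: ΔP/P ≈ -D_mod · Δy = -11.22 × (+0.022) = -0.246840.
As a percentage: -24.6840%.

-24.68%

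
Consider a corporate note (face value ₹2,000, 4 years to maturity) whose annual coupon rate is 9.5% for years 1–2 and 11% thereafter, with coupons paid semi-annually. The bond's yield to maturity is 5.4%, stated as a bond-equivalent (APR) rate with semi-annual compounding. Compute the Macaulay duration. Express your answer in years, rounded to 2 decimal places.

3.46 years

Periodic yield y = 0.027. Discount each cash flow and weight by its period:
  t   CF        PV=CF/(1+0.027)^t    t·PV
  1        95.00        92.5024        92.5024
  2        95.00        90.0705       180.1411
  3        95.00        87.7026       263.1077
  4        95.00        85.3968       341.5874
  5       110.00        96.2810       481.4049
  6       110.00        93.7497       562.4984
  7       110.00        91.2850       638.9952
  8     2,110.00     1,704.9785    13,639.8280
  Σ                  2,341.9666    16,200.0650
Price P = Σ PV = 2,341.9666.
Macaulay duration = Σ(t·PV) / P = 16,200.0650 / 2,341.9666 = 6.91729 half-year periods.
In years: 6.91729 / 2 = 3.45865 years.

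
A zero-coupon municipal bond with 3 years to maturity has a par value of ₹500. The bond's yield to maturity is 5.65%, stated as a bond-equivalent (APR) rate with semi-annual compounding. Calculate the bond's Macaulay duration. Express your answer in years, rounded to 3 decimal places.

3.000 years

A zero-coupon bond has a single cash flow at maturity, so its Macaulay duration equals its maturity: 3 years.
(Equivalently: 6 semi-annual periods ÷ 2 = 3 years.)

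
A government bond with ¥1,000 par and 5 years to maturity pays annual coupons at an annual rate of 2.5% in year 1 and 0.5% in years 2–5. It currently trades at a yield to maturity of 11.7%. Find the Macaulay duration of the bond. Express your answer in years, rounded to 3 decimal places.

4.817 years

Periodic yield y = 0.117. Discount each cash flow and weight by its year:
  t   CF        PV=CF/(1+0.117)^t    t·PV
  1        25.00        22.3814        22.3814
  2         5.00         4.0074         8.0148
  3         5.00         3.5877        10.7630
  4         5.00         3.2119        12.8475
  5     1,005.00       577.9632     2,889.8161
  Σ                    611.1515     2,943.8227
Price P = Σ PV = 611.1515.
Macaulay duration = Σ(t·PV) / P = 2,943.8227 / 611.1515 = 4.81685 years.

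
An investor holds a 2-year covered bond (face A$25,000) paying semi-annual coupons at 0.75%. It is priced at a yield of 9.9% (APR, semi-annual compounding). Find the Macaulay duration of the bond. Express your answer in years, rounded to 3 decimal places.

1.988 years

Periodic yield y = 0.0495. Discount each cash flow and weight by its period:
  t   CF        PV=CF/(1+0.0495)^t    t·PV
  1        93.75        89.3283        89.3283
  2        93.75        85.1151       170.2301
  3        93.75        81.1006       243.3017
  4    25,093.75    20,684.0603    82,736.2412
  Σ                 20,939.6042    83,239.1013
Price P = Σ PV = 20,939.6042.
Macaulay duration = Σ(t·PV) / P = 83,239.1013 / 20,939.6042 = 3.97520 half-year periods.
In years: 3.97520 / 2 = 1.98760 years.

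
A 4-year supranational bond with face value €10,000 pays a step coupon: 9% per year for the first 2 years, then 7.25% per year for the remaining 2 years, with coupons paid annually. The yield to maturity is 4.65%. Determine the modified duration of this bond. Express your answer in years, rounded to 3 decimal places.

3.410 years

Periodic yield y = 0.0465. First find Macaulay duration:
  t   CF        PV=CF/(1+0.0465)^t    t·PV
  1       900.00       860.0096       860.0096
  2       900.00       821.7960     1,643.5921
  3       725.00       632.5871     1,897.7612
  4    10,725.00     8,942.1175    35,768.4698
  Σ                 11,256.5101    40,169.8327
P = 11,256.5101; Macaulay duration = 40,169.8327 / 11,256.5101 = 3.56859 years.
Modified duration = D_Mac / (1 + y) = 3.56859 / 1.0465 = 3.41002 years.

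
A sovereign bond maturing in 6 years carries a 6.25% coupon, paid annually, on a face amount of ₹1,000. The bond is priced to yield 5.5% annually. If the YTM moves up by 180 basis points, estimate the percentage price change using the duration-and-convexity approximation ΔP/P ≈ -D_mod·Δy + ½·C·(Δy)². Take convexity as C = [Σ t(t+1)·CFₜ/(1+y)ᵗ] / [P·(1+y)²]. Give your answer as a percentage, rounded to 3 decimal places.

-8.370%

With y = 0.055:
  t   CF        PV=CF/(1+0.055)^t    t·PV        t(t+1)·PV
  1        62.50        59.2417        59.2417         118.4834
  2        62.50        56.1533       112.3066         336.9197
  3        62.50        53.2259       159.6776         638.7102
  4        62.50        50.4510       201.8042       1,009.0209
  5        62.50        47.8209       239.1045       1,434.6269
  6     1,062.50       770.5737     4,623.4422      32,364.0953
  Σ                  1,037.4665     5,395.5767      35,901.8565
P = 1,037.4665; D_Mac = 5.20072 yrs; D_mod = 4.92960 yrs; C = 31.09123.
Duration effect: -4.92960 × (+0.018) = -0.088733
Convexity effect: 0.5 × 31.09123 × (0.018)² = +0.0050368
ΔP/P ≈ -0.088733 + 0.0050368 = -0.083696 = -8.3696%.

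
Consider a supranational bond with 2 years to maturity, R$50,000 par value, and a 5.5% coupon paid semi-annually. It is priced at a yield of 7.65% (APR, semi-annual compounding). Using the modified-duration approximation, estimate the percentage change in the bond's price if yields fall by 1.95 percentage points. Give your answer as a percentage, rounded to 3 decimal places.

Periodic yield y = 0.03825. Modified duration first:
  t   CF        PV=CF/(1+0.03825)^t    t·PV
  1     1,375.00     1,324.3438     1,324.3438
  2     1,375.00     1,275.5539     2,551.1078
  3     1,375.00     1,228.5614     3,685.6843
  4    51,375.00    44,212.3985   176,849.5940
  Σ                 48,040.8577   184,410.7300
P = 48,040.8577; D_Mac = 3.83862 half-year periods = 1.91931 yrs; D_mod = 1.91931/(1+0.03825) = 1.84860 yrs.
ΔP/P ≈ -D_mod · Δy = -1.84860 × (-0.0195) = +0.036048 = +3.6048%.

+3.605%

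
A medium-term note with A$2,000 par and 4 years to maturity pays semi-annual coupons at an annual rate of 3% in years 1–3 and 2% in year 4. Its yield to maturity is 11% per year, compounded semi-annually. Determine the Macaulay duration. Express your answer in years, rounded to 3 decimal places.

3.760 years

Periodic yield y = 0.055. Discount each cash flow and weight by its period:
  t   CF        PV=CF/(1+0.055)^t    t·PV
  1        30.00        28.4360        28.4360
  2        30.00        26.9536        53.9071
  3        30.00        25.5484        76.6452
  4        30.00        24.2165        96.8660
  5        30.00        22.9540       114.7702
  6        30.00        21.7574       130.5442
  7        20.00        13.7487        96.2412
  8     2,020.00     1,316.2297    10,529.8377
  Σ                  1,479.8444    11,127.2477
Price P = Σ PV = 1,479.8444.
Macaulay duration = Σ(t·PV) / P = 11,127.2477 / 1,479.8444 = 7.51920 half-year periods.
In years: 7.51920 / 2 = 3.75960 years.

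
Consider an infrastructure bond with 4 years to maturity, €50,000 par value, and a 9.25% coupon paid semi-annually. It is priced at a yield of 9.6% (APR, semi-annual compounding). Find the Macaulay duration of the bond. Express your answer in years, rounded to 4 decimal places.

3.4291 years

Periodic yield y = 0.048. Discount each cash flow and weight by its period:
  t   CF        PV=CF/(1+0.048)^t    t·PV
  1     2,312.50     2,206.5840     2,206.5840
  2     2,312.50     2,105.5191     4,211.0381
  3     2,312.50     2,009.0831     6,027.2492
  4     2,312.50     1,917.0640     7,668.2560
  5     2,312.50     1,829.2595     9,146.2977
  6     2,312.50     1,745.4767    10,472.8600
  7     2,312.50     1,665.5312    11,658.7181
  8    52,312.50    35,951.3509   287,610.8073
  Σ                 49,429.8684   339,001.8104
Price P = Σ PV = 49,429.8684.
Macaulay duration = Σ(t·PV) / P = 339,001.8104 / 49,429.8684 = 6.85824 half-year periods.
In years: 6.85824 / 2 = 3.42912 years.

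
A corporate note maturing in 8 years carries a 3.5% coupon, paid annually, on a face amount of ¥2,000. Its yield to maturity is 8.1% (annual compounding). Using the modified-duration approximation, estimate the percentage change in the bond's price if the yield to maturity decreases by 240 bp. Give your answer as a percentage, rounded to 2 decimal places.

+15.40%

Periodic yield y = 0.081. Modified duration first:
  t   CF        PV=CF/(1+0.081)^t    t·PV
  1        70.00        64.7549        64.7549
  2        70.00        59.9027       119.8055
  3        70.00        55.4142       166.2426
  4        70.00        51.2620       205.0479
  5        70.00        47.4209       237.1044
  6        70.00        43.8676       263.2056
  7        70.00        40.5806       284.0640
  8     2,070.00     1,110.1069     8,880.8550
  Σ                  1,473.3097    10,221.0798
P = 1,473.3097; D_Mac = 6.93750 yrs; D_mod = 6.93750/(1+0.081) = 6.41767 yrs.
ΔP/P ≈ -D_mod · Δy = -6.41767 × (-0.024) = +0.154024 = +15.4024%.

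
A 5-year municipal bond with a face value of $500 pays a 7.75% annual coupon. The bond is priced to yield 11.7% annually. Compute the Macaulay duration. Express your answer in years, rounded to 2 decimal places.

Periodic yield y = 0.117. Discount each cash flow and weight by its year:
  t   CF        PV=CF/(1+0.117)^t    t·PV
  1        38.75        34.6911        34.6911
  2        38.75        31.0574        62.1148
  3        38.75        27.8043        83.4129
  4        38.75        24.8920        99.5678
  5       538.75       309.8285     1,549.1427
  Σ                    428.2734     1,828.9294
Price P = Σ PV = 428.2734.
Macaulay duration = Σ(t·PV) / P = 1,828.9294 / 428.2734 = 4.27047 years.

4.27 years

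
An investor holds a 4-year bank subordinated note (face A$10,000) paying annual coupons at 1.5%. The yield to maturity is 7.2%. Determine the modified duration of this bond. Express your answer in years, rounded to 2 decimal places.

3.64 years

Periodic yield y = 0.072. First find Macaulay duration:
  t   CF        PV=CF/(1+0.072)^t    t·PV
  1       150.00       139.9254       139.9254
  2       150.00       130.5274       261.0548
  3       150.00       121.7606       365.2819
  4    10,150.00     7,685.7615    30,743.0458
  Σ                  8,077.9749    31,509.3079
P = 8,077.9749; Macaulay duration = 31,509.3079 / 8,077.9749 = 3.90064 years.
Modified duration = D_Mac / (1 + y) = 3.90064 / 1.072 = 3.63866 years.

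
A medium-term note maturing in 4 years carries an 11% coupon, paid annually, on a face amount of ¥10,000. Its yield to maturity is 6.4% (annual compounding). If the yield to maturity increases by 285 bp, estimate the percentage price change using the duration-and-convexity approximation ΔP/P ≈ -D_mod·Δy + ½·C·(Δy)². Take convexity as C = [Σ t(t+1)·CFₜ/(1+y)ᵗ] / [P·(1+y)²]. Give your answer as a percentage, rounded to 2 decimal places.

With y = 0.064:
  t   CF        PV=CF/(1+0.064)^t    t·PV        t(t+1)·PV
  1     1,100.00     1,033.8346     1,033.8346       2,067.6692
  2     1,100.00       971.6490     1,943.2981       5,829.8943
  3     1,100.00       913.2040     2,739.6120      10,958.4479
  4    11,100.00     8,660.7692    34,643.0769     173,215.3847
  Σ                 11,579.4569    40,359.8216     192,071.3960
P = 11,579.4569; D_Mac = 3.48547 yrs; D_mod = 3.27582 yrs; C = 14.65181.
Duration effect: -3.27582 × (+0.0285) = -0.093361
Convexity effect: 0.5 × 14.65181 × (0.0285)² = +0.0059505
ΔP/P ≈ -0.093361 + 0.0059505 = -0.087410 = -8.7410%.

-8.74%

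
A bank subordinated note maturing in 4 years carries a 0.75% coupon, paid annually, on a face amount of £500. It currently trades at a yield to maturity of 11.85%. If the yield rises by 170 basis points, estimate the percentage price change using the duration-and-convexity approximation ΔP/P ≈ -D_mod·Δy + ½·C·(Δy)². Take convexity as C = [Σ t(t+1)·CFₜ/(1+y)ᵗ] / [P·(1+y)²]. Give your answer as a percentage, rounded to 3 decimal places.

With y = 0.1185:
  t   CF        PV=CF/(1+0.1185)^t    t·PV        t(t+1)·PV
  1         3.75         3.3527         3.3527           6.7054
  2         3.75         2.9975         5.9950          17.9850
  3         3.75         2.6799         8.0398          32.1591
  4       503.75       321.8630     1,287.4521       6,437.2607
  Σ                    330.8932     1,304.8396       6,494.1103
P = 330.8932; D_Mac = 3.94339 yrs; D_mod = 3.52560 yrs; C = 15.68772.
Duration effect: -3.52560 × (+0.017) = -0.059935
Convexity effect: 0.5 × 15.68772 × (0.017)² = +0.0022669
ΔP/P ≈ -0.059935 + 0.0022669 = -0.057668 = -5.7668%.

-5.767%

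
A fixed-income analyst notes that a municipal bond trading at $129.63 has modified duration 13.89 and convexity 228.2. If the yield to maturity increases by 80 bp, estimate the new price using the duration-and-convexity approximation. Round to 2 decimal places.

$116.17

Duration effect: -D_mod·Δy = -13.89 × (+0.008) = -0.111120
Convexity effect: ½·C·(Δy)² = 0.5 × 228.2 × (0.008)² = +0.0073024
ΔP/P ≈ -0.111120 + 0.0073024 = -0.1038176
New price ≈ 129.63 × (1 - 0.1038176) = 116.172124512.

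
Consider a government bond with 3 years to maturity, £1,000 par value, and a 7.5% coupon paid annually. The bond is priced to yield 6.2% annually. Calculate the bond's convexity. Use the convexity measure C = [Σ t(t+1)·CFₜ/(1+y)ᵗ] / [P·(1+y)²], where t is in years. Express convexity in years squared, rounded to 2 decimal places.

9.69

With y = 0.062:
  t   CF        PV=CF/(1+0.062)^t    t·PV        t(t+1)·PV
  1        75.00        70.6215        70.6215         141.2429
  2        75.00        66.4986       132.9971         398.9913
  3     1,075.00       897.5009     2,692.5028      10,770.0113
  Σ                  1,034.6210     2,896.1214      11,310.2456
P = 1,034.6210.
Convexity = Σ t(t+1)·PV / [P·(1+y)²] = 11,310.2456 / (1,034.6210 × 1.127844) = 9.69263.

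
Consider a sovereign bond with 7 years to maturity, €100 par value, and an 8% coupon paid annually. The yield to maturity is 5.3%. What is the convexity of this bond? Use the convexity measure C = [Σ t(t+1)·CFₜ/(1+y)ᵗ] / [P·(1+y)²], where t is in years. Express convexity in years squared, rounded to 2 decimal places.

38.40

With y = 0.053:
  t   CF        PV=CF/(1+0.053)^t    t·PV        t(t+1)·PV
  1         8.00         7.5973         7.5973          15.1947
  2         8.00         7.2149        14.4299          43.2897
  3         8.00         6.8518        20.5554          82.2216
  4         8.00         6.5069        26.0277         130.1387
  5         8.00         6.1794        30.8971         185.3828
  6         8.00         5.8684        35.2104         246.4728
  7       108.00        75.2359       526.6513       4,213.2108
  Σ                    115.4548       661.3693       4,915.9111
P = 115.4548.
Convexity = Σ t(t+1)·PV / [P·(1+y)²] = 4,915.9111 / (115.4548 × 1.108809) = 38.40037.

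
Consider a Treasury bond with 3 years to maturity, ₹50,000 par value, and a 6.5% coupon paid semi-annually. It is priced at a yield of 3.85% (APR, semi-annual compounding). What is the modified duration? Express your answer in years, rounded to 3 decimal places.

Periodic yield y = 0.01925. First find Macaulay duration:
  t   CF        PV=CF/(1+0.01925)^t    t·PV
  1     1,625.00     1,594.3095     1,594.3095
  2     1,625.00     1,564.1987     3,128.3974
  3     1,625.00     1,534.6566     4,603.9697
  4     1,625.00     1,505.6724     6,022.6895
  5     1,625.00     1,477.2356     7,386.1780
  6    51,625.00    46,044.2861   276,265.7167
  Σ                 53,720.3589   299,001.2609
P = 53,720.3589; Macaulay duration = 299,001.2609 / 53,720.3589 = 5.56588 half-year periods = 2.78294 years.
Modified duration = D_Mac / (1 + y) = 2.78294 / 1.01925 = 2.73038 years.

2.730 years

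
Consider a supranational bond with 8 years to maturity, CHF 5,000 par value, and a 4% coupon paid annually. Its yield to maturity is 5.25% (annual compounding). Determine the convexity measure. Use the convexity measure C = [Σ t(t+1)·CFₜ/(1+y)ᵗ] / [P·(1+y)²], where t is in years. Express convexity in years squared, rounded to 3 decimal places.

With y = 0.0525:
  t   CF        PV=CF/(1+0.0525)^t    t·PV        t(t+1)·PV
  1       200.00       190.0238       190.0238         380.0475
  2       200.00       180.5451       361.0903       1,083.2708
  3       200.00       171.5393       514.6180       2,058.4718
  4       200.00       162.9827       651.9309       3,259.6545
  5       200.00       154.8529       774.2647       4,645.5884
  6       200.00       147.1287       882.7721       6,179.4050
  7       200.00       139.7897       978.5281       7,828.2248
  8     5,200.00     3,453.2380    27,625.9038     248,633.1339
  Σ                  4,600.1003    31,979.1316     274,067.7967
P = 4,600.1003.
Convexity = Σ t(t+1)·PV / [P·(1+y)²] = 274,067.7967 / (4,600.1003 × 1.107756) = 53.78318.

53.783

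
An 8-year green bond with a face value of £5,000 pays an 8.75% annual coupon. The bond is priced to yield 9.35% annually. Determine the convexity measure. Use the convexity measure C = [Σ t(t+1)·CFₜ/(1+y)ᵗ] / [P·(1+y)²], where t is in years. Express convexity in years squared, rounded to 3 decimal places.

40.964

With y = 0.0935:
  t   CF        PV=CF/(1+0.0935)^t    t·PV        t(t+1)·PV
  1       437.50       400.0914       400.0914         800.1829
  2       437.50       365.8815       731.7631       2,195.2892
  3       437.50       334.5967     1,003.7902       4,015.1608
  4       437.50       305.9870     1,223.9478       6,119.7390
  5       437.50       279.8235     1,399.1173       8,394.7038
  6       437.50       255.8971     1,535.3825      10,747.6774
  7       437.50       234.0165     1,638.1157      13,104.9260
  8     5,437.50     2,659.7999    21,278.3995     191,505.5953
  Σ                  4,836.0937    29,210.6075     236,883.2744
P = 4,836.0937.
Convexity = Σ t(t+1)·PV / [P·(1+y)²] = 236,883.2744 / (4,836.0937 × 1.195742) = 40.96398.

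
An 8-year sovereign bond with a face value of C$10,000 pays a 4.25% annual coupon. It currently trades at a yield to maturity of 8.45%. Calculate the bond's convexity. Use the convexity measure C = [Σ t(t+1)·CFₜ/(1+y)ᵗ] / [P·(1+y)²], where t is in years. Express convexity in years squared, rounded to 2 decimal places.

With y = 0.0845:
  t   CF        PV=CF/(1+0.0845)^t    t·PV        t(t+1)·PV
  1       425.00       391.8857       391.8857         783.7713
  2       425.00       361.3515       722.7029       2,168.1088
  3       425.00       333.1964       999.5891       3,998.3564
  4       425.00       307.2350     1,228.9400       6,144.7002
  5       425.00       283.2965     1,416.4823       8,498.8938
  6       425.00       261.2231     1,567.3386      10,971.3705
  7       425.00       240.8696     1,686.0874      13,488.6990
  8    10,425.00     5,448.0315    43,584.2523     392,258.2706
  Σ                  7,627.0892    51,597.2784     438,312.1707
P = 7,627.0892.
Convexity = Σ t(t+1)·PV / [P·(1+y)²] = 438,312.1707 / (7,627.0892 × 1.176140) = 48.86136.

48.86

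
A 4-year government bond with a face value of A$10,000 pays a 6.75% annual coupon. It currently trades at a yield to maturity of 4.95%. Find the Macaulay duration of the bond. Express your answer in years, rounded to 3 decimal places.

Periodic yield y = 0.0495. Discount each cash flow and weight by its year:
  t   CF        PV=CF/(1+0.0495)^t    t·PV
  1       675.00       643.1634       643.1634
  2       675.00       612.8284     1,225.6568
  3       675.00       583.9242     1,751.7725
  4    10,675.00     8,799.0971    35,196.3885
  Σ                 10,639.0131    38,816.9812
Price P = Σ PV = 10,639.0131.
Macaulay duration = Σ(t·PV) / P = 38,816.9812 / 10,639.0131 = 3.64855 years.

3.649 years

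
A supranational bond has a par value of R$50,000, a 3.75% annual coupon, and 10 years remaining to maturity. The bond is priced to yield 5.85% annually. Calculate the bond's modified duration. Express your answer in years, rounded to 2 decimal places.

Periodic yield y = 0.0585. First find Macaulay duration:
  t   CF        PV=CF/(1+0.0585)^t    t·PV
  1     1,875.00     1,771.3746     1,771.3746
  2     1,875.00     1,673.4762     3,346.9525
  3     1,875.00     1,580.9884     4,742.9652
  4     1,875.00     1,493.6121     5,974.4484
  5     1,875.00     1,411.0648     7,055.3240
  6     1,875.00     1,333.0796     7,998.4779
  7     1,875.00     1,259.4045     8,815.8314
  8     1,875.00     1,189.8011     9,518.4090
  9     1,875.00     1,124.0445    10,116.4006
  10   51,875.00    29,379.8440   293,798.4405
  Σ                 42,216.6899   353,138.6240
P = 42,216.6899; Macaulay duration = 353,138.6240 / 42,216.6899 = 8.36491 years.
Modified duration = D_Mac / (1 + y) = 8.36491 / 1.0585 = 7.90260 years.

7.90 years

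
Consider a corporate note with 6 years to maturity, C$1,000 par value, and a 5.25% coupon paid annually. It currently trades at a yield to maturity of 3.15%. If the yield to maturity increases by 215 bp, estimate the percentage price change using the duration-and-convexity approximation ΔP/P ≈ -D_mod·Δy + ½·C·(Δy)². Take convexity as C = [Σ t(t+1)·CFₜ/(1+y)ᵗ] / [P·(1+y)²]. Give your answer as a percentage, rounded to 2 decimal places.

With y = 0.0315:
  t   CF        PV=CF/(1+0.0315)^t    t·PV        t(t+1)·PV
  1        52.50        50.8968        50.8968         101.7935
  2        52.50        49.3425        98.6849         296.0548
  3        52.50        47.8356       143.5069         574.0277
  4        52.50        46.3748       185.4993         927.4967
  5        52.50        44.9586       224.7932       1,348.7591
  6     1,052.50       873.7893     5,242.7357      36,699.1496
  Σ                  1,113.1976     5,946.1168      39,947.2814
P = 1,113.1976; D_Mac = 5.34147 yrs; D_mod = 5.17836 yrs; C = 33.72691.
Duration effect: -5.17836 × (+0.0215) = -0.111335
Convexity effect: 0.5 × 33.72691 × (0.0215)² = +0.0077951
ΔP/P ≈ -0.111335 + 0.0077951 = -0.103540 = -10.3540%.

-10.35%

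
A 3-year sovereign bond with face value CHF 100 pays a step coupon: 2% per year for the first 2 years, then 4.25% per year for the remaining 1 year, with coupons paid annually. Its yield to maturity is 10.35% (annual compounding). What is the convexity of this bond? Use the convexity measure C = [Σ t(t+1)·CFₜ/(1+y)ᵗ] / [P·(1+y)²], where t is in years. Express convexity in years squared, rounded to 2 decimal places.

9.57

With y = 0.1035:
  t   CF        PV=CF/(1+0.1035)^t    t·PV        t(t+1)·PV
  1         2.00         1.8124         1.8124           3.6248
  2         2.00         1.6424         3.2848           9.8545
  3       104.25        77.5817       232.7450         930.9799
  Σ                     81.0365       237.8422         944.4593
P = 81.0365.
Convexity = Σ t(t+1)·PV / [P·(1+y)²] = 944.4593 / (81.0365 × 1.217712) = 9.57101.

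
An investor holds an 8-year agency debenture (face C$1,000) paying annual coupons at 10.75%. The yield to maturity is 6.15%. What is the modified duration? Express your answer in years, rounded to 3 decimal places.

5.680 years

Periodic yield y = 0.0615. First find Macaulay duration:
  t   CF        PV=CF/(1+0.0615)^t    t·PV
  1       107.50       101.2718       101.2718
  2       107.50        95.4044       190.8088
  3       107.50        89.8770       269.6309
  4       107.50        84.6698       338.6792
  5       107.50        79.7643       398.8214
  6       107.50        75.1430       450.8579
  7       107.50        70.7894       495.5261
  8     1,107.50       687.0427     5,496.3418
  Σ                  1,283.9624     7,741.9380
P = 1,283.9624; Macaulay duration = 7,741.9380 / 1,283.9624 = 6.02972 years.
Modified duration = D_Mac / (1 + y) = 6.02972 / 1.0615 = 5.68038 years.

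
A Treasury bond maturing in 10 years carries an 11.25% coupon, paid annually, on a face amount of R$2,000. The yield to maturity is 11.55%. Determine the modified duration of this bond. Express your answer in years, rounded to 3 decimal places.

Periodic yield y = 0.1155. First find Macaulay duration:
  t   CF        PV=CF/(1+0.1155)^t    t·PV
  1       225.00       201.7033       201.7033
  2       225.00       180.8187       361.6374
  3       225.00       162.0966       486.2897
  4       225.00       145.3129       581.2517
  5       225.00       130.2671       651.3354
  6       225.00       116.7791       700.6745
  7       225.00       104.6877       732.8136
  8       225.00        93.8482       750.7856
  9       225.00        84.1311       757.1795
  10    2,225.00       745.8204     7,458.2042
  Σ                  1,965.4649    12,681.8748
P = 1,965.4649; Macaulay duration = 12,681.8748 / 1,965.4649 = 6.45235 years.
Modified duration = D_Mac / (1 + y) = 6.45235 / 1.1155 = 5.78427 years.

5.784 years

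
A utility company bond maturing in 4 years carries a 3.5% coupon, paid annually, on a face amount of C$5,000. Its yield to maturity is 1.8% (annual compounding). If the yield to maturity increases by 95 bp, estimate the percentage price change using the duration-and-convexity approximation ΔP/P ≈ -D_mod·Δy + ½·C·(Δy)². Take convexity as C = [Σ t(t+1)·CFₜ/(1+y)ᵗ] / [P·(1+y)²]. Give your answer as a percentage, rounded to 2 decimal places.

With y = 0.018:
  t   CF        PV=CF/(1+0.018)^t    t·PV        t(t+1)·PV
  1       175.00       171.9057       171.9057         343.8114
  2       175.00       168.8661       337.7322       1,013.1966
  3       175.00       165.8803       497.6408       1,990.5632
  4     5,175.00     4,818.5819    19,274.3275      96,371.6374
  Σ                  5,325.2339    20,281.6062      99,719.2086
P = 5,325.2339; D_Mac = 3.80859 yrs; D_mod = 3.74124 yrs; C = 18.06944.
Duration effect: -3.74124 × (+0.0095) = -0.035542
Convexity effect: 0.5 × 18.06944 × (0.0095)² = +0.0008154
ΔP/P ≈ -0.035542 + 0.0008154 = -0.034726 = -3.4726%.

-3.47%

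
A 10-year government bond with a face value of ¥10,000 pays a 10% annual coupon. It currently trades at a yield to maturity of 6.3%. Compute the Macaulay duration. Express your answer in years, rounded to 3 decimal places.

Periodic yield y = 0.063. Discount each cash flow and weight by its year:
  t   CF        PV=CF/(1+0.063)^t    t·PV
  1     1,000.00       940.7338       940.7338
  2     1,000.00       884.9800     1,769.9601
  3     1,000.00       832.5306     2,497.5918
  4     1,000.00       783.1897     3,132.7586
  5     1,000.00       736.7730     3,683.8648
  6     1,000.00       693.1072     4,158.6432
  7     1,000.00       652.0294     4,564.2055
  8     1,000.00       613.3860     4,907.0883
  9     1,000.00       577.0330     5,193.2966
  10   11,000.00     5,971.1783    59,711.7831
  Σ                 12,684.9409    90,559.9257
Price P = Σ PV = 12,684.9409.
Macaulay duration = Σ(t·PV) / P = 90,559.9257 / 12,684.9409 = 7.13917 years.

7.139 years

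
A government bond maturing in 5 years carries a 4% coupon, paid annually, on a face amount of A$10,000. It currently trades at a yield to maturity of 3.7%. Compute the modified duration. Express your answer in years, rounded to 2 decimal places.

4.47 years

Periodic yield y = 0.037. First find Macaulay duration:
  t   CF        PV=CF/(1+0.037)^t    t·PV
  1       400.00       385.7281       385.7281
  2       400.00       371.9653       743.9307
  3       400.00       358.6937     1,076.0810
  4       400.00       345.8955     1,383.5822
  5    10,400.00     8,672.4051    43,362.0256
  Σ                 10,134.6878    46,951.3476
P = 10,134.6878; Macaulay duration = 46,951.3476 / 10,134.6878 = 4.63274 years.
Modified duration = D_Mac / (1 + y) = 4.63274 / 1.037 = 4.46744 years.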